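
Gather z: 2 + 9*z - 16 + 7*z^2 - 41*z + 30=7*z^2 - 32*z + 16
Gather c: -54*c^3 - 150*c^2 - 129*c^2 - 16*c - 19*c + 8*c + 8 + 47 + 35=-54*c^3 - 279*c^2 - 27*c + 90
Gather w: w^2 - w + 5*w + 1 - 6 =w^2 + 4*w - 5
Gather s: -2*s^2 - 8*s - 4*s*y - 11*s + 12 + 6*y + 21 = -2*s^2 + s*(-4*y - 19) + 6*y + 33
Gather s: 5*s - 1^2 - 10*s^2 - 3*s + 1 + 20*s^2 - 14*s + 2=10*s^2 - 12*s + 2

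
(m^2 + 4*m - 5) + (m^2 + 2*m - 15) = 2*m^2 + 6*m - 20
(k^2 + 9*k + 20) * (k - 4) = k^3 + 5*k^2 - 16*k - 80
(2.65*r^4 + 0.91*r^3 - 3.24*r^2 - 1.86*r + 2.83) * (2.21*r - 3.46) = 5.8565*r^5 - 7.1579*r^4 - 10.309*r^3 + 7.0998*r^2 + 12.6899*r - 9.7918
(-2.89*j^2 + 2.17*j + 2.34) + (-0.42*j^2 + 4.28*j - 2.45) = -3.31*j^2 + 6.45*j - 0.11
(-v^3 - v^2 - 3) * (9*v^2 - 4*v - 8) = -9*v^5 - 5*v^4 + 12*v^3 - 19*v^2 + 12*v + 24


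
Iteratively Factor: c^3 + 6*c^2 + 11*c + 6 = (c + 2)*(c^2 + 4*c + 3) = (c + 1)*(c + 2)*(c + 3)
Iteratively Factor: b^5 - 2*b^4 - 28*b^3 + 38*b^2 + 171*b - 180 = (b - 1)*(b^4 - b^3 - 29*b^2 + 9*b + 180) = (b - 3)*(b - 1)*(b^3 + 2*b^2 - 23*b - 60) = (b - 5)*(b - 3)*(b - 1)*(b^2 + 7*b + 12) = (b - 5)*(b - 3)*(b - 1)*(b + 4)*(b + 3)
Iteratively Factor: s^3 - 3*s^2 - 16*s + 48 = (s - 4)*(s^2 + s - 12) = (s - 4)*(s + 4)*(s - 3)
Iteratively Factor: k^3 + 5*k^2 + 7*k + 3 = (k + 3)*(k^2 + 2*k + 1) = (k + 1)*(k + 3)*(k + 1)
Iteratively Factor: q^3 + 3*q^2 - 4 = (q + 2)*(q^2 + q - 2) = (q - 1)*(q + 2)*(q + 2)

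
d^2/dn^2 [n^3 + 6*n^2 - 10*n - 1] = 6*n + 12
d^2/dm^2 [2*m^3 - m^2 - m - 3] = 12*m - 2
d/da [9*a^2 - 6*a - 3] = 18*a - 6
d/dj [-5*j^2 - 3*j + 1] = -10*j - 3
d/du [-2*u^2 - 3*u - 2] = -4*u - 3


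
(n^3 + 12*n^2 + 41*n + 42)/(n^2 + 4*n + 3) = (n^2 + 9*n + 14)/(n + 1)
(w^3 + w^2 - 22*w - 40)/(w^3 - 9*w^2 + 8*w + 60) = (w + 4)/(w - 6)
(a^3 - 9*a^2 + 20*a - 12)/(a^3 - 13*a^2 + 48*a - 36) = (a - 2)/(a - 6)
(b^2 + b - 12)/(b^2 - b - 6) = (b + 4)/(b + 2)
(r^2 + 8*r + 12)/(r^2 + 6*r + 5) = (r^2 + 8*r + 12)/(r^2 + 6*r + 5)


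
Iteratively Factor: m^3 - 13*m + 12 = (m + 4)*(m^2 - 4*m + 3) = (m - 1)*(m + 4)*(m - 3)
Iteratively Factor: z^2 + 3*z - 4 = (z - 1)*(z + 4)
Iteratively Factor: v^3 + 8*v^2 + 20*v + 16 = (v + 2)*(v^2 + 6*v + 8) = (v + 2)*(v + 4)*(v + 2)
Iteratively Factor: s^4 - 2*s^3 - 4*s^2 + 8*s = (s)*(s^3 - 2*s^2 - 4*s + 8) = s*(s + 2)*(s^2 - 4*s + 4) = s*(s - 2)*(s + 2)*(s - 2)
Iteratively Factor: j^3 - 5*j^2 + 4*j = (j - 1)*(j^2 - 4*j) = j*(j - 1)*(j - 4)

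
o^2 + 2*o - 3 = (o - 1)*(o + 3)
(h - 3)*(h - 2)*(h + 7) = h^3 + 2*h^2 - 29*h + 42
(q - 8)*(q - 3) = q^2 - 11*q + 24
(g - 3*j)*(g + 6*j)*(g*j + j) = g^3*j + 3*g^2*j^2 + g^2*j - 18*g*j^3 + 3*g*j^2 - 18*j^3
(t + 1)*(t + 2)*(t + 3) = t^3 + 6*t^2 + 11*t + 6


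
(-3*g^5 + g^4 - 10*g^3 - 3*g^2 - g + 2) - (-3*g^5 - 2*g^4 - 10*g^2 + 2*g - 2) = 3*g^4 - 10*g^3 + 7*g^2 - 3*g + 4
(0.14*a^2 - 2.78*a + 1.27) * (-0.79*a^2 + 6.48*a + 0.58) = -0.1106*a^4 + 3.1034*a^3 - 18.9365*a^2 + 6.6172*a + 0.7366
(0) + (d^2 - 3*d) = d^2 - 3*d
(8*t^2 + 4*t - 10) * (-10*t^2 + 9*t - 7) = -80*t^4 + 32*t^3 + 80*t^2 - 118*t + 70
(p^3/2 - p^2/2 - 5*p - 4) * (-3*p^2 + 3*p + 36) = -3*p^5/2 + 3*p^4 + 63*p^3/2 - 21*p^2 - 192*p - 144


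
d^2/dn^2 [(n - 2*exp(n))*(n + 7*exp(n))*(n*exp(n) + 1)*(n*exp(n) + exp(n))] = (4*n^4*exp(n) + 45*n^3*exp(2*n) + 20*n^3*exp(n) + n^3 - 224*n^2*exp(3*n) + 135*n^2*exp(2*n) + 44*n^2*exp(n) + 7*n^2 - 448*n*exp(3*n) - 36*n*exp(2*n) + 66*n*exp(n) + 10*n - 140*exp(3*n) - 200*exp(2*n) + 30*exp(n) + 2)*exp(n)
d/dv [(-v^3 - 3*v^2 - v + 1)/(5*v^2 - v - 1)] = (-5*v^4 + 2*v^3 + 11*v^2 - 4*v + 2)/(25*v^4 - 10*v^3 - 9*v^2 + 2*v + 1)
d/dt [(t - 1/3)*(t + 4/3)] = 2*t + 1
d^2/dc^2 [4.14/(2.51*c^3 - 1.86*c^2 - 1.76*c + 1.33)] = ((15.4008 - 62.3484*c)*(2.51*c^3 - 1.86*c^2 - 1.76*c + 1.33) + 4.14*(-15.06*c^2 + 7.44*c + 3.52)*(-7.53*c^2 + 3.72*c + 1.76))/(2.51*c^3 - 1.86*c^2 - 1.76*c + 1.33)^3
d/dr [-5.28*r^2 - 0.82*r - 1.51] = -10.56*r - 0.82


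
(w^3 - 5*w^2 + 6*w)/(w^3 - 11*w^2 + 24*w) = (w - 2)/(w - 8)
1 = 1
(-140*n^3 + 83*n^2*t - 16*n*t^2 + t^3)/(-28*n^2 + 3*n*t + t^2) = (35*n^2 - 12*n*t + t^2)/(7*n + t)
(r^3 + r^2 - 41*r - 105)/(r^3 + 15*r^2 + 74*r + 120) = (r^2 - 4*r - 21)/(r^2 + 10*r + 24)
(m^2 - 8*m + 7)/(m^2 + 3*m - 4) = (m - 7)/(m + 4)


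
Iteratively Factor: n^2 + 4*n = (n + 4)*(n)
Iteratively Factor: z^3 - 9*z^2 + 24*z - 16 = (z - 1)*(z^2 - 8*z + 16) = (z - 4)*(z - 1)*(z - 4)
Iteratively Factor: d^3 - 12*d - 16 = (d + 2)*(d^2 - 2*d - 8) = (d - 4)*(d + 2)*(d + 2)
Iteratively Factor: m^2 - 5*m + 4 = (m - 1)*(m - 4)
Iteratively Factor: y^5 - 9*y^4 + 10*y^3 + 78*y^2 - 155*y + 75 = (y + 3)*(y^4 - 12*y^3 + 46*y^2 - 60*y + 25) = (y - 5)*(y + 3)*(y^3 - 7*y^2 + 11*y - 5) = (y - 5)^2*(y + 3)*(y^2 - 2*y + 1) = (y - 5)^2*(y - 1)*(y + 3)*(y - 1)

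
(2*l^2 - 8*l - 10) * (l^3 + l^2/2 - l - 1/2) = 2*l^5 - 7*l^4 - 16*l^3 + 2*l^2 + 14*l + 5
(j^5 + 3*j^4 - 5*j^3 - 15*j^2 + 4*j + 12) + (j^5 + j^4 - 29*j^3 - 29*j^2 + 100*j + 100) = 2*j^5 + 4*j^4 - 34*j^3 - 44*j^2 + 104*j + 112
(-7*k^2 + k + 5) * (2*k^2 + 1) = -14*k^4 + 2*k^3 + 3*k^2 + k + 5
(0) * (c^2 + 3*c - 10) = 0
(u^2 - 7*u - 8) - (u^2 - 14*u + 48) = 7*u - 56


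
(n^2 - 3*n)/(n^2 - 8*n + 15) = n/(n - 5)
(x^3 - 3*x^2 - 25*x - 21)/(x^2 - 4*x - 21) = x + 1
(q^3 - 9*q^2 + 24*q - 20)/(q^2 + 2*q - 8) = (q^2 - 7*q + 10)/(q + 4)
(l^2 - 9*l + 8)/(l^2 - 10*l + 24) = (l^2 - 9*l + 8)/(l^2 - 10*l + 24)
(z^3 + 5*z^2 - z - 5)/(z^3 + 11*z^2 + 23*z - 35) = (z + 1)/(z + 7)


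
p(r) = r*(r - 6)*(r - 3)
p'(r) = r*(r - 6) + r*(r - 3) + (r - 6)*(r - 3)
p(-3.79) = -251.94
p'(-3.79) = 129.31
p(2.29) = 6.03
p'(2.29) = -7.49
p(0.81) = 9.21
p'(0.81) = 5.39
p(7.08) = 31.20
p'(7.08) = 40.94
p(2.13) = 7.17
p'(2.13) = -6.73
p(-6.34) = -730.72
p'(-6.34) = 252.71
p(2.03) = 7.82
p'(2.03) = -6.18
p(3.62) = -5.34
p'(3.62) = -7.85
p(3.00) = 0.00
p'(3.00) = -9.00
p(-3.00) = -162.00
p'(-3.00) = 99.00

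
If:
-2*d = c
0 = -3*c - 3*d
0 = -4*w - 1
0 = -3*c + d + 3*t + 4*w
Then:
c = 0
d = 0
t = 1/3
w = -1/4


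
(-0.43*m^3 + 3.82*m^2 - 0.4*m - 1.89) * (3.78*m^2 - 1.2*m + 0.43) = -1.6254*m^5 + 14.9556*m^4 - 6.2809*m^3 - 5.0216*m^2 + 2.096*m - 0.8127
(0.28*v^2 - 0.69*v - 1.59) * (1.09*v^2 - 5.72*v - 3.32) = 0.3052*v^4 - 2.3537*v^3 + 1.2841*v^2 + 11.3856*v + 5.2788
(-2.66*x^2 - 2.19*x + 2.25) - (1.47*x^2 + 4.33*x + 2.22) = -4.13*x^2 - 6.52*x + 0.0299999999999998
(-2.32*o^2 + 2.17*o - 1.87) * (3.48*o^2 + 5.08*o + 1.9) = -8.0736*o^4 - 4.234*o^3 + 0.108000000000001*o^2 - 5.3766*o - 3.553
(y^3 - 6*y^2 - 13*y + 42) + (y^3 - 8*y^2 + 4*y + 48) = 2*y^3 - 14*y^2 - 9*y + 90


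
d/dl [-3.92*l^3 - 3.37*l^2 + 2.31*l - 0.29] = -11.76*l^2 - 6.74*l + 2.31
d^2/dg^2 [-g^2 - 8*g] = -2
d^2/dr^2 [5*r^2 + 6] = 10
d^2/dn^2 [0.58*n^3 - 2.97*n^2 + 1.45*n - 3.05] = 3.48*n - 5.94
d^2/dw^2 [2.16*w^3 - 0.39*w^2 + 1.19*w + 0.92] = 12.96*w - 0.78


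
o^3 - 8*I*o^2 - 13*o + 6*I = (o - 6*I)*(o - I)^2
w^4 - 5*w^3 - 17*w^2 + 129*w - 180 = (w - 4)*(w - 3)^2*(w + 5)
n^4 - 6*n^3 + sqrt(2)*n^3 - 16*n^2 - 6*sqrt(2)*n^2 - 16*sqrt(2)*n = n*(n - 8)*(n + 2)*(n + sqrt(2))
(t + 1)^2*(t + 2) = t^3 + 4*t^2 + 5*t + 2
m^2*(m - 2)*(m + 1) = m^4 - m^3 - 2*m^2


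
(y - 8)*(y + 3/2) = y^2 - 13*y/2 - 12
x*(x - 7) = x^2 - 7*x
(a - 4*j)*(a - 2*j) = a^2 - 6*a*j + 8*j^2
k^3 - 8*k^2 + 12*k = k*(k - 6)*(k - 2)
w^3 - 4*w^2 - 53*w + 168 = (w - 8)*(w - 3)*(w + 7)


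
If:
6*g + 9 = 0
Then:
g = -3/2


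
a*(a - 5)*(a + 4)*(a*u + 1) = a^4*u - a^3*u + a^3 - 20*a^2*u - a^2 - 20*a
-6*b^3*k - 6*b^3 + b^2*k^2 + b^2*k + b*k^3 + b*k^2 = (-2*b + k)*(3*b + k)*(b*k + b)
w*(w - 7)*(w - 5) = w^3 - 12*w^2 + 35*w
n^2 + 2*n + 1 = (n + 1)^2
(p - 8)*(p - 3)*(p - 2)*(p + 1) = p^4 - 12*p^3 + 33*p^2 - 2*p - 48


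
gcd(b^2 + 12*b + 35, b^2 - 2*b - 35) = b + 5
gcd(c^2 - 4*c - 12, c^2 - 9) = 1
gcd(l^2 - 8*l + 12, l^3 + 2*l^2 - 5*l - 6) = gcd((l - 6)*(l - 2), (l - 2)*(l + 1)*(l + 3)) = l - 2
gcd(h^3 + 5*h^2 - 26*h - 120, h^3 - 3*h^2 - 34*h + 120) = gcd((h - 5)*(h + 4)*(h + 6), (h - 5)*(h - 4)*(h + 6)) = h^2 + h - 30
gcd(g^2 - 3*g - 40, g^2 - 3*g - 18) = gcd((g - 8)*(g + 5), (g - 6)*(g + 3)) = 1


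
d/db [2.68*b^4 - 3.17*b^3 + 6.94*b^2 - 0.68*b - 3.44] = 10.72*b^3 - 9.51*b^2 + 13.88*b - 0.68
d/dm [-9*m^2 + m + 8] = 1 - 18*m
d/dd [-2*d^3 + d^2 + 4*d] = -6*d^2 + 2*d + 4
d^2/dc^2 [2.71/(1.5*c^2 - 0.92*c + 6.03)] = (-12.195*c^2 + 7.4796*c + 2.71*(3.0*c - 0.92)*(6.0*c - 1.84) - 49.0239)/(1.5*c^2 - 0.92*c + 6.03)^3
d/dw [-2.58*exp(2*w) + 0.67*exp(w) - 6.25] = (0.67 - 5.16*exp(w))*exp(w)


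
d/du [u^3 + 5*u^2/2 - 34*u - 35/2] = 3*u^2 + 5*u - 34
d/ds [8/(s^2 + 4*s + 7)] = 16*(-s - 2)/(s^2 + 4*s + 7)^2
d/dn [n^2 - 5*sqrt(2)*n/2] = 2*n - 5*sqrt(2)/2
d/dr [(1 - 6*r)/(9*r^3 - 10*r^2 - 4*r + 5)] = (108*r^3 - 87*r^2 + 20*r - 26)/(81*r^6 - 180*r^5 + 28*r^4 + 170*r^3 - 84*r^2 - 40*r + 25)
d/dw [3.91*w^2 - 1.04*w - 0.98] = 7.82*w - 1.04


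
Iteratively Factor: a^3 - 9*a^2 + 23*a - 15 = (a - 5)*(a^2 - 4*a + 3) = (a - 5)*(a - 3)*(a - 1)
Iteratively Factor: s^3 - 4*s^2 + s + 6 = (s - 3)*(s^2 - s - 2) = (s - 3)*(s - 2)*(s + 1)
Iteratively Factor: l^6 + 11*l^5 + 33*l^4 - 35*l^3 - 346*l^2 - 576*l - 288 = (l + 4)*(l^5 + 7*l^4 + 5*l^3 - 55*l^2 - 126*l - 72) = (l + 3)*(l + 4)*(l^4 + 4*l^3 - 7*l^2 - 34*l - 24) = (l + 1)*(l + 3)*(l + 4)*(l^3 + 3*l^2 - 10*l - 24) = (l + 1)*(l + 3)*(l + 4)^2*(l^2 - l - 6) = (l + 1)*(l + 2)*(l + 3)*(l + 4)^2*(l - 3)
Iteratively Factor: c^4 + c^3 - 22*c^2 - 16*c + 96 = (c - 4)*(c^3 + 5*c^2 - 2*c - 24) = (c - 4)*(c - 2)*(c^2 + 7*c + 12) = (c - 4)*(c - 2)*(c + 4)*(c + 3)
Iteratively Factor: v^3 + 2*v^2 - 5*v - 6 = (v + 3)*(v^2 - v - 2) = (v - 2)*(v + 3)*(v + 1)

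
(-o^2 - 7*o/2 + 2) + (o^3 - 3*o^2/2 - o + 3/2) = o^3 - 5*o^2/2 - 9*o/2 + 7/2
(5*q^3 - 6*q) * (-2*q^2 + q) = -10*q^5 + 5*q^4 + 12*q^3 - 6*q^2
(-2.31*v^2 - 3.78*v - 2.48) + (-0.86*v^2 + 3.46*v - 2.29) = -3.17*v^2 - 0.32*v - 4.77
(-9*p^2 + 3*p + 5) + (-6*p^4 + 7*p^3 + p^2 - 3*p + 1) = -6*p^4 + 7*p^3 - 8*p^2 + 6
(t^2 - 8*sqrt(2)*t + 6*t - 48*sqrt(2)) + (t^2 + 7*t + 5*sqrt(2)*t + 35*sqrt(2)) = 2*t^2 - 3*sqrt(2)*t + 13*t - 13*sqrt(2)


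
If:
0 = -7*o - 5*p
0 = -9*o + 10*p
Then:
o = 0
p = 0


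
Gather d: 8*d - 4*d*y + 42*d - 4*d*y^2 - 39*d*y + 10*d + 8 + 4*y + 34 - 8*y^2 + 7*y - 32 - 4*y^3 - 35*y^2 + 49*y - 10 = d*(-4*y^2 - 43*y + 60) - 4*y^3 - 43*y^2 + 60*y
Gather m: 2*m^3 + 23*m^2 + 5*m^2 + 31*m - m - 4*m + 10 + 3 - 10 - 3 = 2*m^3 + 28*m^2 + 26*m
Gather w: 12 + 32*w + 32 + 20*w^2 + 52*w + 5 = 20*w^2 + 84*w + 49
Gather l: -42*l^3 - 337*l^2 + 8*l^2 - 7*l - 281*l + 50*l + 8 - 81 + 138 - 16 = -42*l^3 - 329*l^2 - 238*l + 49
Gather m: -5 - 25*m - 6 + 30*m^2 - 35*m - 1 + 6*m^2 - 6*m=36*m^2 - 66*m - 12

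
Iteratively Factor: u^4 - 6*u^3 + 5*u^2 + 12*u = (u + 1)*(u^3 - 7*u^2 + 12*u) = (u - 3)*(u + 1)*(u^2 - 4*u) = (u - 4)*(u - 3)*(u + 1)*(u)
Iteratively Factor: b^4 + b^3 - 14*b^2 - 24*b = (b + 3)*(b^3 - 2*b^2 - 8*b) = b*(b + 3)*(b^2 - 2*b - 8) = b*(b + 2)*(b + 3)*(b - 4)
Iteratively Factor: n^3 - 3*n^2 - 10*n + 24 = (n - 4)*(n^2 + n - 6) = (n - 4)*(n + 3)*(n - 2)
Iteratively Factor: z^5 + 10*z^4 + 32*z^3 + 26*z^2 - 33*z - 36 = (z + 4)*(z^4 + 6*z^3 + 8*z^2 - 6*z - 9) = (z + 3)*(z + 4)*(z^3 + 3*z^2 - z - 3) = (z + 3)^2*(z + 4)*(z^2 - 1) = (z + 1)*(z + 3)^2*(z + 4)*(z - 1)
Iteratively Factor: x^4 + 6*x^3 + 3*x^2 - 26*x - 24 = (x - 2)*(x^3 + 8*x^2 + 19*x + 12) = (x - 2)*(x + 3)*(x^2 + 5*x + 4) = (x - 2)*(x + 3)*(x + 4)*(x + 1)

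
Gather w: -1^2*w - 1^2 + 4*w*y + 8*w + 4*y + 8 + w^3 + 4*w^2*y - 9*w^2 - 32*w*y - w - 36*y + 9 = w^3 + w^2*(4*y - 9) + w*(6 - 28*y) - 32*y + 16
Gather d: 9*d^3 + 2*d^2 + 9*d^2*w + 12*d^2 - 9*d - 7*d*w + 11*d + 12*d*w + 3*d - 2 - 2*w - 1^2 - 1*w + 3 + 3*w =9*d^3 + d^2*(9*w + 14) + d*(5*w + 5)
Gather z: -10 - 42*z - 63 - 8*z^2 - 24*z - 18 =-8*z^2 - 66*z - 91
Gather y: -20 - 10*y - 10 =-10*y - 30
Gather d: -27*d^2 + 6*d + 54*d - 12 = -27*d^2 + 60*d - 12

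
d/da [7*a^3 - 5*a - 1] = 21*a^2 - 5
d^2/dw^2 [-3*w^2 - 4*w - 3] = -6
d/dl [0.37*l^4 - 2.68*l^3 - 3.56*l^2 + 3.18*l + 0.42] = 1.48*l^3 - 8.04*l^2 - 7.12*l + 3.18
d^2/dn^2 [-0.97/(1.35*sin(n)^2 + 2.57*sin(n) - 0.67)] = (7.0713*sin(n)^4 + 10.096245*sin(n)^3 - 0.690737000000002*sin(n)^2 - 18.522247*sin(n) - 14.568236)/(1.35*sin(n)^2 + 2.57*sin(n) - 0.67)^3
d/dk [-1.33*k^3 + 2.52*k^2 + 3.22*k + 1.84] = -3.99*k^2 + 5.04*k + 3.22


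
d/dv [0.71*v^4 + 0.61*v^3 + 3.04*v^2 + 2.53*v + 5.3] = 2.84*v^3 + 1.83*v^2 + 6.08*v + 2.53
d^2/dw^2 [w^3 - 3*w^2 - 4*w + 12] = 6*w - 6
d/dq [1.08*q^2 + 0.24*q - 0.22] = 2.16*q + 0.24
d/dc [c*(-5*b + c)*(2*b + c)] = -10*b^2 - 6*b*c + 3*c^2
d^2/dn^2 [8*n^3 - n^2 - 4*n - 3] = 48*n - 2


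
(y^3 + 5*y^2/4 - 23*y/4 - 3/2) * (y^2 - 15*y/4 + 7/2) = y^5 - 5*y^4/2 - 111*y^3/16 + 391*y^2/16 - 29*y/2 - 21/4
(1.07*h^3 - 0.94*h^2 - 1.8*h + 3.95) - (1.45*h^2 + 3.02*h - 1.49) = 1.07*h^3 - 2.39*h^2 - 4.82*h + 5.44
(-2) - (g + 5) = -g - 7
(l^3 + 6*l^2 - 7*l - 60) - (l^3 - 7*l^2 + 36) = 13*l^2 - 7*l - 96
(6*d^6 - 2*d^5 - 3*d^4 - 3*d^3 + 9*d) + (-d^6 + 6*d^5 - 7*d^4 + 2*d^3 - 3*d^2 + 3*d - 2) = 5*d^6 + 4*d^5 - 10*d^4 - d^3 - 3*d^2 + 12*d - 2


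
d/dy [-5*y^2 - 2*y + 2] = -10*y - 2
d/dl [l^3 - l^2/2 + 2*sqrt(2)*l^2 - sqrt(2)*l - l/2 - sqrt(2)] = 3*l^2 - l + 4*sqrt(2)*l - sqrt(2) - 1/2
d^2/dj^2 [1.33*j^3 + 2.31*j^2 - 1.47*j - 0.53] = 7.98*j + 4.62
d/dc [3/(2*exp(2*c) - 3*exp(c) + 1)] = (9 - 12*exp(c))*exp(c)/(2*exp(2*c) - 3*exp(c) + 1)^2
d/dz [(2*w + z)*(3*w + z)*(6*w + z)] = 36*w^2 + 22*w*z + 3*z^2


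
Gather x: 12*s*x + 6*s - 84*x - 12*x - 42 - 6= 6*s + x*(12*s - 96) - 48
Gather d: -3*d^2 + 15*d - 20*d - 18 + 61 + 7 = -3*d^2 - 5*d + 50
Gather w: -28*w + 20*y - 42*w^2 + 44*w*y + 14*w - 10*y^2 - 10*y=-42*w^2 + w*(44*y - 14) - 10*y^2 + 10*y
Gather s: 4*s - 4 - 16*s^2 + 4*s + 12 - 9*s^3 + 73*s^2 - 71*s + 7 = -9*s^3 + 57*s^2 - 63*s + 15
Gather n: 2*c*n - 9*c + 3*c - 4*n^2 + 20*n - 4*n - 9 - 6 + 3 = -6*c - 4*n^2 + n*(2*c + 16) - 12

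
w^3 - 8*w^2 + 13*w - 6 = (w - 6)*(w - 1)^2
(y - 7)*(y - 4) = y^2 - 11*y + 28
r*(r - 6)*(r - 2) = r^3 - 8*r^2 + 12*r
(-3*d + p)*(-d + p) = 3*d^2 - 4*d*p + p^2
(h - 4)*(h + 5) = h^2 + h - 20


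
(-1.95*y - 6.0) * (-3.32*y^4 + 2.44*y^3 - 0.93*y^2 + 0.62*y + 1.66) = 6.474*y^5 + 15.162*y^4 - 12.8265*y^3 + 4.371*y^2 - 6.957*y - 9.96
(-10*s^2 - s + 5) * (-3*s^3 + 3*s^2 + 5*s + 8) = 30*s^5 - 27*s^4 - 68*s^3 - 70*s^2 + 17*s + 40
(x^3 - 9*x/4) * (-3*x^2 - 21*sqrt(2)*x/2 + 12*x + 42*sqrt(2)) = -3*x^5 - 21*sqrt(2)*x^4/2 + 12*x^4 + 27*x^3/4 + 42*sqrt(2)*x^3 - 27*x^2 + 189*sqrt(2)*x^2/8 - 189*sqrt(2)*x/2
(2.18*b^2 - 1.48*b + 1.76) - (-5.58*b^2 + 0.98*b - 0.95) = 7.76*b^2 - 2.46*b + 2.71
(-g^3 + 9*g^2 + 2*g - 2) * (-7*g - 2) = 7*g^4 - 61*g^3 - 32*g^2 + 10*g + 4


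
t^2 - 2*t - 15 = (t - 5)*(t + 3)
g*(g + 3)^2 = g^3 + 6*g^2 + 9*g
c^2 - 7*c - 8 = (c - 8)*(c + 1)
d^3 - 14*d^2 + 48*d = d*(d - 8)*(d - 6)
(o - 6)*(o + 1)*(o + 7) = o^3 + 2*o^2 - 41*o - 42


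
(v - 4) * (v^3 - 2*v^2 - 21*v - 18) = v^4 - 6*v^3 - 13*v^2 + 66*v + 72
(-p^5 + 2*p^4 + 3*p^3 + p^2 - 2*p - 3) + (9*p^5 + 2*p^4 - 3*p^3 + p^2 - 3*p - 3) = 8*p^5 + 4*p^4 + 2*p^2 - 5*p - 6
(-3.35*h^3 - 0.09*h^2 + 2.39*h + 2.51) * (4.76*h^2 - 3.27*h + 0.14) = -15.946*h^5 + 10.5261*h^4 + 11.2017*h^3 + 4.1197*h^2 - 7.8731*h + 0.3514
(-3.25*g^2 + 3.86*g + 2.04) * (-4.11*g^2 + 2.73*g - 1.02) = 13.3575*g^4 - 24.7371*g^3 + 5.4684*g^2 + 1.632*g - 2.0808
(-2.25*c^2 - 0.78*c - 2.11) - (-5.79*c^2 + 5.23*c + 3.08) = 3.54*c^2 - 6.01*c - 5.19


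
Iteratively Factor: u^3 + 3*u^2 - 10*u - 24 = (u - 3)*(u^2 + 6*u + 8) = (u - 3)*(u + 2)*(u + 4)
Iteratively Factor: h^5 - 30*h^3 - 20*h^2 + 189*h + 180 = (h - 5)*(h^4 + 5*h^3 - 5*h^2 - 45*h - 36) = (h - 5)*(h - 3)*(h^3 + 8*h^2 + 19*h + 12) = (h - 5)*(h - 3)*(h + 1)*(h^2 + 7*h + 12) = (h - 5)*(h - 3)*(h + 1)*(h + 3)*(h + 4)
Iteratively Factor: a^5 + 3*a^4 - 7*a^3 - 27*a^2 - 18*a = (a - 3)*(a^4 + 6*a^3 + 11*a^2 + 6*a) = (a - 3)*(a + 2)*(a^3 + 4*a^2 + 3*a) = a*(a - 3)*(a + 2)*(a^2 + 4*a + 3) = a*(a - 3)*(a + 1)*(a + 2)*(a + 3)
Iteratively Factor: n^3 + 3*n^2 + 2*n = (n + 1)*(n^2 + 2*n) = (n + 1)*(n + 2)*(n)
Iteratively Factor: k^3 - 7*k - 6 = (k - 3)*(k^2 + 3*k + 2) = (k - 3)*(k + 2)*(k + 1)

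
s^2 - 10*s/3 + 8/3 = (s - 2)*(s - 4/3)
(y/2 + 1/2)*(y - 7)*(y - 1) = y^3/2 - 7*y^2/2 - y/2 + 7/2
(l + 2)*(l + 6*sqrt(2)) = l^2 + 2*l + 6*sqrt(2)*l + 12*sqrt(2)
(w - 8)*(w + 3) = w^2 - 5*w - 24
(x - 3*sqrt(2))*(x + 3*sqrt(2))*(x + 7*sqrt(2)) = x^3 + 7*sqrt(2)*x^2 - 18*x - 126*sqrt(2)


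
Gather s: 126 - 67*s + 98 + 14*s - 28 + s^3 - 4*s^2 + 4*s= s^3 - 4*s^2 - 49*s + 196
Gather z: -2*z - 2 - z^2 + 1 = -z^2 - 2*z - 1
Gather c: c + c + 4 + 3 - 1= 2*c + 6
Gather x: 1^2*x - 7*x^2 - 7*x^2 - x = -14*x^2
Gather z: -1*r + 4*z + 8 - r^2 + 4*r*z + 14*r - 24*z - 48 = -r^2 + 13*r + z*(4*r - 20) - 40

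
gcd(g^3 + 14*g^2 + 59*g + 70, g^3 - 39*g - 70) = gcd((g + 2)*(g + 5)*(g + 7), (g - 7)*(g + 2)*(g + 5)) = g^2 + 7*g + 10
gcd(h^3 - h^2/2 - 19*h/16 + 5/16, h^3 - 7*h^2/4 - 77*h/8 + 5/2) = h - 1/4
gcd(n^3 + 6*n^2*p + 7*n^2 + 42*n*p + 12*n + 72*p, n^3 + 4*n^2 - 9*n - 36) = n^2 + 7*n + 12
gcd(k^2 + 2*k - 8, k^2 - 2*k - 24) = k + 4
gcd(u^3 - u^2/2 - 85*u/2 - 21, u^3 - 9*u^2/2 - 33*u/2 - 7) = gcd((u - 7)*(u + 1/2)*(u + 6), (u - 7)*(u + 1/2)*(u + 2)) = u^2 - 13*u/2 - 7/2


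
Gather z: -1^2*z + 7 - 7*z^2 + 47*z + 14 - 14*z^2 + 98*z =-21*z^2 + 144*z + 21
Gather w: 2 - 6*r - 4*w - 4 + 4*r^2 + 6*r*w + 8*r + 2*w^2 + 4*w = 4*r^2 + 6*r*w + 2*r + 2*w^2 - 2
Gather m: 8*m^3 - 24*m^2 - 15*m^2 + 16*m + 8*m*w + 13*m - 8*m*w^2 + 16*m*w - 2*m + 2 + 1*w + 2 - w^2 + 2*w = 8*m^3 - 39*m^2 + m*(-8*w^2 + 24*w + 27) - w^2 + 3*w + 4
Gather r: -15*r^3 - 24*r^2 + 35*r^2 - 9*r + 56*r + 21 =-15*r^3 + 11*r^2 + 47*r + 21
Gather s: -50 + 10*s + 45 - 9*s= s - 5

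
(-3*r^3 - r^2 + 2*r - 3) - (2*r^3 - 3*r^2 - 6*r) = -5*r^3 + 2*r^2 + 8*r - 3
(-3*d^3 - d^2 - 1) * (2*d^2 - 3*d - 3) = -6*d^5 + 7*d^4 + 12*d^3 + d^2 + 3*d + 3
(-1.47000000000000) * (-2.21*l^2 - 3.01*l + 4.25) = 3.2487*l^2 + 4.4247*l - 6.2475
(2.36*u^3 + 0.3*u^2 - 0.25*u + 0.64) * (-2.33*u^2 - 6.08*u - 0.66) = -5.4988*u^5 - 15.0478*u^4 - 2.7991*u^3 - 0.1692*u^2 - 3.7262*u - 0.4224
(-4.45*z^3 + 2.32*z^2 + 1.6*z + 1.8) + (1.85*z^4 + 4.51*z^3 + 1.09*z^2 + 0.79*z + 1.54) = 1.85*z^4 + 0.0599999999999996*z^3 + 3.41*z^2 + 2.39*z + 3.34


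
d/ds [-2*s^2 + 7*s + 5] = 7 - 4*s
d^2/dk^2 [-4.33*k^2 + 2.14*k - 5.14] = -8.66000000000000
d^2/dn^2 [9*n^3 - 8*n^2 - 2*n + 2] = 54*n - 16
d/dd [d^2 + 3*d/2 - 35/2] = 2*d + 3/2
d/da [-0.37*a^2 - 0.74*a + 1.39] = -0.74*a - 0.74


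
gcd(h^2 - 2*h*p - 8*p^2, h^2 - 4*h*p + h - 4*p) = -h + 4*p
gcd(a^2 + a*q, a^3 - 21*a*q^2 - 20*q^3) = a + q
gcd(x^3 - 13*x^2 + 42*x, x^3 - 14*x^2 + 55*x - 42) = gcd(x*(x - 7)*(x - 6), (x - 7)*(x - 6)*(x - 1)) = x^2 - 13*x + 42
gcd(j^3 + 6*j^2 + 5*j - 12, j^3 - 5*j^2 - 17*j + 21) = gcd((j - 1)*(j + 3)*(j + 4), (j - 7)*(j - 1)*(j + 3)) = j^2 + 2*j - 3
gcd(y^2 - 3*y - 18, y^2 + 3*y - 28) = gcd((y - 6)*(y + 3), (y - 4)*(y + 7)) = 1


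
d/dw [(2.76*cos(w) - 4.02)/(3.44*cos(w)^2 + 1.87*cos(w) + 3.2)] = (9.4944*cos(w)^2 - 27.6576*cos(w) - 16.3494)*sin(w)/(11.8336*cos(w)^4 + 12.8656*cos(w)^3 + 25.5129*cos(w)^2 + 11.968*cos(w) + 10.24)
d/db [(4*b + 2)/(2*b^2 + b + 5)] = 2*(-4*b^2 - 4*b + 9)/(4*b^4 + 4*b^3 + 21*b^2 + 10*b + 25)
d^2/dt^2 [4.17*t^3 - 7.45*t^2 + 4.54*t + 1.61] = 25.02*t - 14.9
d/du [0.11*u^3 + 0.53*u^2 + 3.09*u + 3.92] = 0.33*u^2 + 1.06*u + 3.09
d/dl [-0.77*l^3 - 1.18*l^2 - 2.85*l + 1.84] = -2.31*l^2 - 2.36*l - 2.85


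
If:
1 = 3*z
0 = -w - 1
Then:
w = -1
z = 1/3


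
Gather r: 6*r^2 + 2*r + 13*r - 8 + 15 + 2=6*r^2 + 15*r + 9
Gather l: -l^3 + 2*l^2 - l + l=-l^3 + 2*l^2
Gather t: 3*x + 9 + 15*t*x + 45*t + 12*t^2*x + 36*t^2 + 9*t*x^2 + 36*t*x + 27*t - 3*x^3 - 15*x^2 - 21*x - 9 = t^2*(12*x + 36) + t*(9*x^2 + 51*x + 72) - 3*x^3 - 15*x^2 - 18*x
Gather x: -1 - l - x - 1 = -l - x - 2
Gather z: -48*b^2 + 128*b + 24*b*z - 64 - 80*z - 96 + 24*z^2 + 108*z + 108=-48*b^2 + 128*b + 24*z^2 + z*(24*b + 28) - 52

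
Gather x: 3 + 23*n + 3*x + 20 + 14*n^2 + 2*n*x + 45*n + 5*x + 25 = 14*n^2 + 68*n + x*(2*n + 8) + 48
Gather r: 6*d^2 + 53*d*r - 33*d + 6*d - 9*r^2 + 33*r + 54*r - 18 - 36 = 6*d^2 - 27*d - 9*r^2 + r*(53*d + 87) - 54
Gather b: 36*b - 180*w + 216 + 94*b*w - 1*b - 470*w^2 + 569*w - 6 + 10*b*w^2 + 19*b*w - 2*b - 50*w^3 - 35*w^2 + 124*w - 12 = b*(10*w^2 + 113*w + 33) - 50*w^3 - 505*w^2 + 513*w + 198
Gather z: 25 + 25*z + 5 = 25*z + 30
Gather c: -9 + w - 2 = w - 11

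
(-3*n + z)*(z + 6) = -3*n*z - 18*n + z^2 + 6*z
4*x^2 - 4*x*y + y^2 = (-2*x + y)^2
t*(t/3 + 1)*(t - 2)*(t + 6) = t^4/3 + 7*t^3/3 - 12*t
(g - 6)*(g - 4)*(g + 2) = g^3 - 8*g^2 + 4*g + 48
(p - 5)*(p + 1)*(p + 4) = p^3 - 21*p - 20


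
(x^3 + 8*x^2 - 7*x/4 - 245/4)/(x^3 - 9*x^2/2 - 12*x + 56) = (2*x^2 + 9*x - 35)/(2*(x^2 - 8*x + 16))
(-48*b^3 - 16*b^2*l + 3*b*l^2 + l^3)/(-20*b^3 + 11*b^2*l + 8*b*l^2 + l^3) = (12*b^2 + b*l - l^2)/(5*b^2 - 4*b*l - l^2)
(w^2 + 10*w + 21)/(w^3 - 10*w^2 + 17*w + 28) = (w^2 + 10*w + 21)/(w^3 - 10*w^2 + 17*w + 28)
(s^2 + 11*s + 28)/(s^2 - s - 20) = (s + 7)/(s - 5)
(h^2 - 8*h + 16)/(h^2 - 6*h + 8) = (h - 4)/(h - 2)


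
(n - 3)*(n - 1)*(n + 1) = n^3 - 3*n^2 - n + 3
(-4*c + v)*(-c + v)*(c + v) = 4*c^3 - c^2*v - 4*c*v^2 + v^3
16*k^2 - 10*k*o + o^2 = (-8*k + o)*(-2*k + o)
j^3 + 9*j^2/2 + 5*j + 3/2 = (j + 1/2)*(j + 1)*(j + 3)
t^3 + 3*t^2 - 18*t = t*(t - 3)*(t + 6)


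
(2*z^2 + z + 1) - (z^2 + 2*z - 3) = z^2 - z + 4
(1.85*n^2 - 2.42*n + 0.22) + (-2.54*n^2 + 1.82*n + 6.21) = -0.69*n^2 - 0.6*n + 6.43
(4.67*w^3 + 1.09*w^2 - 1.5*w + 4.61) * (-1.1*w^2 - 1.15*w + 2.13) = -5.137*w^5 - 6.5695*w^4 + 10.3436*w^3 - 1.0243*w^2 - 8.4965*w + 9.8193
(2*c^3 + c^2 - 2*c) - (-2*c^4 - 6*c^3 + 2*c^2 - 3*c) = 2*c^4 + 8*c^3 - c^2 + c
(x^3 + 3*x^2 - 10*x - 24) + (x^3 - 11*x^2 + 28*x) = 2*x^3 - 8*x^2 + 18*x - 24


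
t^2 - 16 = (t - 4)*(t + 4)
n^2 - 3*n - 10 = (n - 5)*(n + 2)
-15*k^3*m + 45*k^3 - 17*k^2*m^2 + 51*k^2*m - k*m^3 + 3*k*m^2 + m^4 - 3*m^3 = (-5*k + m)*(k + m)*(3*k + m)*(m - 3)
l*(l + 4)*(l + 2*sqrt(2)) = l^3 + 2*sqrt(2)*l^2 + 4*l^2 + 8*sqrt(2)*l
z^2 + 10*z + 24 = (z + 4)*(z + 6)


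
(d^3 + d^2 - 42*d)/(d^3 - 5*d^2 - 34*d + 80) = d*(d^2 + d - 42)/(d^3 - 5*d^2 - 34*d + 80)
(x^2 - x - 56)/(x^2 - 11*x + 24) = (x + 7)/(x - 3)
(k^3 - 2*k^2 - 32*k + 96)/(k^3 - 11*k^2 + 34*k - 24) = (k^2 + 2*k - 24)/(k^2 - 7*k + 6)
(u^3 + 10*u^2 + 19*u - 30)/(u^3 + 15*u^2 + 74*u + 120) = (u - 1)/(u + 4)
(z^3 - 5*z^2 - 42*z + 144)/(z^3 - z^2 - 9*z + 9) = (z^2 - 2*z - 48)/(z^2 + 2*z - 3)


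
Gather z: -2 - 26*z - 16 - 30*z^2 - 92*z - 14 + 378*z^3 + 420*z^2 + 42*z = 378*z^3 + 390*z^2 - 76*z - 32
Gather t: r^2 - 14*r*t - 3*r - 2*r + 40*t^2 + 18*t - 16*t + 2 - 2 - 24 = r^2 - 5*r + 40*t^2 + t*(2 - 14*r) - 24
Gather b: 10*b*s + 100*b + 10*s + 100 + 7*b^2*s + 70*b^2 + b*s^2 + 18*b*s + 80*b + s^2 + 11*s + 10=b^2*(7*s + 70) + b*(s^2 + 28*s + 180) + s^2 + 21*s + 110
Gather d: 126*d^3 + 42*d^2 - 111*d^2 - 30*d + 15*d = 126*d^3 - 69*d^2 - 15*d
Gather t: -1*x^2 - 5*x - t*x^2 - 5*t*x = t*(-x^2 - 5*x) - x^2 - 5*x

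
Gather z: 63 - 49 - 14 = 0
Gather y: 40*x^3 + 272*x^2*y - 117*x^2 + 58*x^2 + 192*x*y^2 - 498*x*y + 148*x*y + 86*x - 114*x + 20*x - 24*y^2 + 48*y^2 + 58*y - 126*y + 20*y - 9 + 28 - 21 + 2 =40*x^3 - 59*x^2 - 8*x + y^2*(192*x + 24) + y*(272*x^2 - 350*x - 48)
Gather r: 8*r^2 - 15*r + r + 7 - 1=8*r^2 - 14*r + 6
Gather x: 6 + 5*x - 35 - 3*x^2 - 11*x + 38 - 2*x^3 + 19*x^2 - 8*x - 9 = -2*x^3 + 16*x^2 - 14*x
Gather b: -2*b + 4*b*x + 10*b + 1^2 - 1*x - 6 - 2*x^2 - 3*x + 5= b*(4*x + 8) - 2*x^2 - 4*x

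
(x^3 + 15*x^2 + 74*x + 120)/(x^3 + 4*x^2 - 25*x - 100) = (x + 6)/(x - 5)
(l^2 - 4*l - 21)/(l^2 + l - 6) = (l - 7)/(l - 2)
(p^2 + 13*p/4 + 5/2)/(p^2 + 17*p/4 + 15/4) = (p + 2)/(p + 3)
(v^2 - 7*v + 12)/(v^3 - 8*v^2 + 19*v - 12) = 1/(v - 1)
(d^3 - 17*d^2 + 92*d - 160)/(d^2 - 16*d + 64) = (d^2 - 9*d + 20)/(d - 8)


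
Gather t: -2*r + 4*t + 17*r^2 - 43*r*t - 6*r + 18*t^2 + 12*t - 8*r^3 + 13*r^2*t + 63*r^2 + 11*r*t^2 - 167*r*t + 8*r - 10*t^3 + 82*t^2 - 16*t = -8*r^3 + 80*r^2 - 10*t^3 + t^2*(11*r + 100) + t*(13*r^2 - 210*r)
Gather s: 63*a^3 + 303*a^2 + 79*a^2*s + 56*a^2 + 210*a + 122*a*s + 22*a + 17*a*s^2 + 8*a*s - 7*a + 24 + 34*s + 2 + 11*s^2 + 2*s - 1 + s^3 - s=63*a^3 + 359*a^2 + 225*a + s^3 + s^2*(17*a + 11) + s*(79*a^2 + 130*a + 35) + 25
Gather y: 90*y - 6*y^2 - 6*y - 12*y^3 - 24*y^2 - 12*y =-12*y^3 - 30*y^2 + 72*y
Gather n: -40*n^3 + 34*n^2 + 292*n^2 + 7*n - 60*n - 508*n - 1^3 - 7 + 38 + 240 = -40*n^3 + 326*n^2 - 561*n + 270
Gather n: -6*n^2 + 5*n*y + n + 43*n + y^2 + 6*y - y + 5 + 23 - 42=-6*n^2 + n*(5*y + 44) + y^2 + 5*y - 14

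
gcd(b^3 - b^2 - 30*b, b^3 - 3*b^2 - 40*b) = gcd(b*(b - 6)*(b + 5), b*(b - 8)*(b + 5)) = b^2 + 5*b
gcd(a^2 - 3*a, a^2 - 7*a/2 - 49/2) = 1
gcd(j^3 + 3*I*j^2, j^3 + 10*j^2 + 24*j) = j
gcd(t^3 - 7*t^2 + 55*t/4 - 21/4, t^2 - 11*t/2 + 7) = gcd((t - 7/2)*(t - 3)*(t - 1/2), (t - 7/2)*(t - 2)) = t - 7/2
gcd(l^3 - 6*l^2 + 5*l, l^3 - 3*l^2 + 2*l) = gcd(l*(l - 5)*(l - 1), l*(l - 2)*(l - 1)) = l^2 - l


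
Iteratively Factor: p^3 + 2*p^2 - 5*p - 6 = (p + 3)*(p^2 - p - 2) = (p + 1)*(p + 3)*(p - 2)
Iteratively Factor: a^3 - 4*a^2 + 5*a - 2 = (a - 1)*(a^2 - 3*a + 2) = (a - 1)^2*(a - 2)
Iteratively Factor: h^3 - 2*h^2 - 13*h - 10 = (h - 5)*(h^2 + 3*h + 2) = (h - 5)*(h + 2)*(h + 1)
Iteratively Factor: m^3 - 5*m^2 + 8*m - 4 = (m - 1)*(m^2 - 4*m + 4) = (m - 2)*(m - 1)*(m - 2)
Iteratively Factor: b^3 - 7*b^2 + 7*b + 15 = (b - 5)*(b^2 - 2*b - 3) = (b - 5)*(b + 1)*(b - 3)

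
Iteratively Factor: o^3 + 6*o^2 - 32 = (o + 4)*(o^2 + 2*o - 8) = (o - 2)*(o + 4)*(o + 4)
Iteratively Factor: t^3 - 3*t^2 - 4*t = (t + 1)*(t^2 - 4*t) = t*(t + 1)*(t - 4)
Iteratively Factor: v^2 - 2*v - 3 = (v - 3)*(v + 1)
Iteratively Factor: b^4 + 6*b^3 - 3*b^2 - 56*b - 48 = (b + 4)*(b^3 + 2*b^2 - 11*b - 12) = (b + 1)*(b + 4)*(b^2 + b - 12) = (b + 1)*(b + 4)^2*(b - 3)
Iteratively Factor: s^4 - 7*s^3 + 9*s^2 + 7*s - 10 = (s - 2)*(s^3 - 5*s^2 - s + 5) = (s - 2)*(s - 1)*(s^2 - 4*s - 5) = (s - 2)*(s - 1)*(s + 1)*(s - 5)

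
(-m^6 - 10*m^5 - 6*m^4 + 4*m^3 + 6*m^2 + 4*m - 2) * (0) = 0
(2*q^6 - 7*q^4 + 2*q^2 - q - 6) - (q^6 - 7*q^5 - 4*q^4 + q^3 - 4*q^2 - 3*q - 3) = q^6 + 7*q^5 - 3*q^4 - q^3 + 6*q^2 + 2*q - 3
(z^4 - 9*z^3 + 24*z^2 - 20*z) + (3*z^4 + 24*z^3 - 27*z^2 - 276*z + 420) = 4*z^4 + 15*z^3 - 3*z^2 - 296*z + 420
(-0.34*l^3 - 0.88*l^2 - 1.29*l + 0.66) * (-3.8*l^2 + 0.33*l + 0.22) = 1.292*l^5 + 3.2318*l^4 + 4.5368*l^3 - 3.1273*l^2 - 0.066*l + 0.1452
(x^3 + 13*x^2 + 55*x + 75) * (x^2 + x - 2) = x^5 + 14*x^4 + 66*x^3 + 104*x^2 - 35*x - 150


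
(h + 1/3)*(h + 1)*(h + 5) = h^3 + 19*h^2/3 + 7*h + 5/3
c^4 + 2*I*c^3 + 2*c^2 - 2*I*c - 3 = (c - 1)*(c + 1)*(c - I)*(c + 3*I)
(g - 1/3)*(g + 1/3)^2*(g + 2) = g^4 + 7*g^3/3 + 5*g^2/9 - 7*g/27 - 2/27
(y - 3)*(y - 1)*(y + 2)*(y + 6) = y^4 + 4*y^3 - 17*y^2 - 24*y + 36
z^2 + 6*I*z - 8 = (z + 2*I)*(z + 4*I)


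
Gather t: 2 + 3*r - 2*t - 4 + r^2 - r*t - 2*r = r^2 + r + t*(-r - 2) - 2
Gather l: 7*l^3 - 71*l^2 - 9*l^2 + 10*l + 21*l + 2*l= 7*l^3 - 80*l^2 + 33*l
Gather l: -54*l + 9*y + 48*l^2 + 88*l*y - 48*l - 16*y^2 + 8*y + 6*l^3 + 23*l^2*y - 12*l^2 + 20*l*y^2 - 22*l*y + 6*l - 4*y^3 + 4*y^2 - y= 6*l^3 + l^2*(23*y + 36) + l*(20*y^2 + 66*y - 96) - 4*y^3 - 12*y^2 + 16*y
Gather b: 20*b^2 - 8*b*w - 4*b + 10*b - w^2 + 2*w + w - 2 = 20*b^2 + b*(6 - 8*w) - w^2 + 3*w - 2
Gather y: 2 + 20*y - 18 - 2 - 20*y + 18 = 0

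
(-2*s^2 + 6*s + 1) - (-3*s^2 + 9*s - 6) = s^2 - 3*s + 7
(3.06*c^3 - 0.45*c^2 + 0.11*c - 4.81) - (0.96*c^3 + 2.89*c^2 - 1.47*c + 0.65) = 2.1*c^3 - 3.34*c^2 + 1.58*c - 5.46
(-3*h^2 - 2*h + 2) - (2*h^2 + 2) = -5*h^2 - 2*h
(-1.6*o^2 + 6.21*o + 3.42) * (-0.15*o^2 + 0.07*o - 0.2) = 0.24*o^4 - 1.0435*o^3 + 0.2417*o^2 - 1.0026*o - 0.684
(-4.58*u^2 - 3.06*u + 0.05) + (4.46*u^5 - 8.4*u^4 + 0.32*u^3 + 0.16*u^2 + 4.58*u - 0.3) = 4.46*u^5 - 8.4*u^4 + 0.32*u^3 - 4.42*u^2 + 1.52*u - 0.25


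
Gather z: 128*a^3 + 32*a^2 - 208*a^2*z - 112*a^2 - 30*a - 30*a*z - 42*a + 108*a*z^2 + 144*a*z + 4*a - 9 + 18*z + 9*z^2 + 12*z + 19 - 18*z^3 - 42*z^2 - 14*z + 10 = 128*a^3 - 80*a^2 - 68*a - 18*z^3 + z^2*(108*a - 33) + z*(-208*a^2 + 114*a + 16) + 20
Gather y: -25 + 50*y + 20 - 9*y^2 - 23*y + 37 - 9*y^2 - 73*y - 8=-18*y^2 - 46*y + 24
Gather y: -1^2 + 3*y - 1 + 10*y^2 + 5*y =10*y^2 + 8*y - 2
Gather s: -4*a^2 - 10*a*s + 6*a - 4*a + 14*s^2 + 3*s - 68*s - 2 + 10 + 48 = -4*a^2 + 2*a + 14*s^2 + s*(-10*a - 65) + 56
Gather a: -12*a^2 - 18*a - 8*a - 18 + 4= -12*a^2 - 26*a - 14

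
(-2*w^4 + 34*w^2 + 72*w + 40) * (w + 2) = -2*w^5 - 4*w^4 + 34*w^3 + 140*w^2 + 184*w + 80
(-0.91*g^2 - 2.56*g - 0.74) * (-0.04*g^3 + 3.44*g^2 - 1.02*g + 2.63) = 0.0364*g^5 - 3.028*g^4 - 7.8486*g^3 - 2.3277*g^2 - 5.978*g - 1.9462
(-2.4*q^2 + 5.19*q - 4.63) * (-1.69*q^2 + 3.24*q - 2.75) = 4.056*q^4 - 16.5471*q^3 + 31.2403*q^2 - 29.2737*q + 12.7325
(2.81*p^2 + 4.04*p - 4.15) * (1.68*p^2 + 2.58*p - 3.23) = 4.7208*p^4 + 14.037*p^3 - 5.6251*p^2 - 23.7562*p + 13.4045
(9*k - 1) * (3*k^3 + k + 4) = 27*k^4 - 3*k^3 + 9*k^2 + 35*k - 4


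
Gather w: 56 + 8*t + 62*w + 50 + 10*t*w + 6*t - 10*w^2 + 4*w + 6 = 14*t - 10*w^2 + w*(10*t + 66) + 112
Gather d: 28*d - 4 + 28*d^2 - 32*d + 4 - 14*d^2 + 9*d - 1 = 14*d^2 + 5*d - 1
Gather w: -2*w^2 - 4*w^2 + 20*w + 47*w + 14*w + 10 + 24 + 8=-6*w^2 + 81*w + 42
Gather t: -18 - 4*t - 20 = -4*t - 38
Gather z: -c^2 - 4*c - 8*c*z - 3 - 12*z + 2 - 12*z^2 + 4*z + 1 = -c^2 - 4*c - 12*z^2 + z*(-8*c - 8)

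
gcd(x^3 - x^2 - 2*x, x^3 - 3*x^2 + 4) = x^2 - x - 2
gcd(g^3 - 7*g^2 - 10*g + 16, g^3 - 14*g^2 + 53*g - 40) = g^2 - 9*g + 8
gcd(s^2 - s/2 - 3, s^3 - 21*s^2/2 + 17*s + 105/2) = s + 3/2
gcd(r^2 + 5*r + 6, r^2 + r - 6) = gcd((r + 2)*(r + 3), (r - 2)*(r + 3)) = r + 3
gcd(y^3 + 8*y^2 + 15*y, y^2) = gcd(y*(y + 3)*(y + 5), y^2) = y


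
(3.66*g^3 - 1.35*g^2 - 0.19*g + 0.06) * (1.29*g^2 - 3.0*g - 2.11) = 4.7214*g^5 - 12.7215*g^4 - 3.9177*g^3 + 3.4959*g^2 + 0.2209*g - 0.1266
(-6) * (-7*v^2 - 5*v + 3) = 42*v^2 + 30*v - 18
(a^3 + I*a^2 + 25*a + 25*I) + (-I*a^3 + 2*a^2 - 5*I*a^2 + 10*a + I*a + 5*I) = a^3 - I*a^3 + 2*a^2 - 4*I*a^2 + 35*a + I*a + 30*I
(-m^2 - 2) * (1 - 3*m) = 3*m^3 - m^2 + 6*m - 2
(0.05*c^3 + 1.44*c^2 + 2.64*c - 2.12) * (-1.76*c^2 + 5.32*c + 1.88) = -0.088*c^5 - 2.2684*c^4 + 3.1084*c^3 + 20.4832*c^2 - 6.3152*c - 3.9856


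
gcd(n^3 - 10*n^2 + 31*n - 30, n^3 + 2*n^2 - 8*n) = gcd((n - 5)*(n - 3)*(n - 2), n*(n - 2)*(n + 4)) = n - 2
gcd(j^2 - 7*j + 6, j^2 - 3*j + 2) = j - 1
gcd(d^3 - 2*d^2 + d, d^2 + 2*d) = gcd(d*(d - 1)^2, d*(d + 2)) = d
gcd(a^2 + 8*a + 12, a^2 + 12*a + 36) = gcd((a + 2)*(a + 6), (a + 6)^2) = a + 6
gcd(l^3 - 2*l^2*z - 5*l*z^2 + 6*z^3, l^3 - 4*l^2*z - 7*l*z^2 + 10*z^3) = -l^2 - l*z + 2*z^2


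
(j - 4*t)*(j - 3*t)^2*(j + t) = j^4 - 9*j^3*t + 23*j^2*t^2 - 3*j*t^3 - 36*t^4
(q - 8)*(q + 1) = q^2 - 7*q - 8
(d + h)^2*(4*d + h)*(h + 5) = 4*d^3*h + 20*d^3 + 9*d^2*h^2 + 45*d^2*h + 6*d*h^3 + 30*d*h^2 + h^4 + 5*h^3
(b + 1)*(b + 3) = b^2 + 4*b + 3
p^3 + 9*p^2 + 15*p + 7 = (p + 1)^2*(p + 7)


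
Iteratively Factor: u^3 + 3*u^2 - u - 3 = (u + 3)*(u^2 - 1) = (u - 1)*(u + 3)*(u + 1)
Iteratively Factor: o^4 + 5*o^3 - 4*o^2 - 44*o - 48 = (o + 2)*(o^3 + 3*o^2 - 10*o - 24) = (o - 3)*(o + 2)*(o^2 + 6*o + 8) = (o - 3)*(o + 2)^2*(o + 4)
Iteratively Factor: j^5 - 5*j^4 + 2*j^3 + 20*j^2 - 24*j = (j)*(j^4 - 5*j^3 + 2*j^2 + 20*j - 24) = j*(j - 2)*(j^3 - 3*j^2 - 4*j + 12) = j*(j - 2)^2*(j^2 - j - 6) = j*(j - 3)*(j - 2)^2*(j + 2)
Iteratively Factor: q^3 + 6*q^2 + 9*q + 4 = (q + 1)*(q^2 + 5*q + 4) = (q + 1)^2*(q + 4)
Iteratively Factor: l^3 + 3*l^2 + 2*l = (l)*(l^2 + 3*l + 2) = l*(l + 1)*(l + 2)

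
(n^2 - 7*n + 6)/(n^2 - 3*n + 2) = (n - 6)/(n - 2)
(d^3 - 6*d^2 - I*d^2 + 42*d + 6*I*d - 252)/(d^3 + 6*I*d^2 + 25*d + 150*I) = (d^2 - d*(6 + 7*I) + 42*I)/(d^2 + 25)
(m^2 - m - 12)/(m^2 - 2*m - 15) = (m - 4)/(m - 5)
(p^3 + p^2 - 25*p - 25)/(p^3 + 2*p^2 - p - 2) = (p^2 - 25)/(p^2 + p - 2)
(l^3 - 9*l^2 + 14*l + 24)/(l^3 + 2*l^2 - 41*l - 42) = (l - 4)/(l + 7)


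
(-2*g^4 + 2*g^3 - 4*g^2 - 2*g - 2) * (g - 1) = -2*g^5 + 4*g^4 - 6*g^3 + 2*g^2 + 2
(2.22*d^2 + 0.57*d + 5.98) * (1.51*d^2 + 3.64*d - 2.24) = 3.3522*d^4 + 8.9415*d^3 + 6.1318*d^2 + 20.4904*d - 13.3952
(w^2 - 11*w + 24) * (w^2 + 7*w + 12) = w^4 - 4*w^3 - 41*w^2 + 36*w + 288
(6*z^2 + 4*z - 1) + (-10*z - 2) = 6*z^2 - 6*z - 3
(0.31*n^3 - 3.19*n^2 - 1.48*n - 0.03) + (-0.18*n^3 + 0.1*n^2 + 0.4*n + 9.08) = 0.13*n^3 - 3.09*n^2 - 1.08*n + 9.05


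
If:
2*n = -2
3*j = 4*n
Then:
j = -4/3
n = -1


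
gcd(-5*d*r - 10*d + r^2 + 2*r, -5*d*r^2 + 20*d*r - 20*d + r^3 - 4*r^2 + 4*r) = -5*d + r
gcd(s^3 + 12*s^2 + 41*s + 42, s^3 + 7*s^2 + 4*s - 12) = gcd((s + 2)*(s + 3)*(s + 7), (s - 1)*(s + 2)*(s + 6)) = s + 2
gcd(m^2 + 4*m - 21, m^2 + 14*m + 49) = m + 7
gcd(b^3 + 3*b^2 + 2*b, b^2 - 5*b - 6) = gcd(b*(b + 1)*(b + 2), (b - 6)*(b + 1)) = b + 1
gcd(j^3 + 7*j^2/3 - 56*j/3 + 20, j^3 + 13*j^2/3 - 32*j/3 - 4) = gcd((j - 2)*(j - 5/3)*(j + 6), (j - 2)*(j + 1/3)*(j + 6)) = j^2 + 4*j - 12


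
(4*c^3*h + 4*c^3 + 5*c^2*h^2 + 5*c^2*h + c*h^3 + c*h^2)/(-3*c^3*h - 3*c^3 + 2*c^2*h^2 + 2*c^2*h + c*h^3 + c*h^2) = (-4*c^2 - 5*c*h - h^2)/(3*c^2 - 2*c*h - h^2)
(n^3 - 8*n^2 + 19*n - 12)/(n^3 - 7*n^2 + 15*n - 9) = (n - 4)/(n - 3)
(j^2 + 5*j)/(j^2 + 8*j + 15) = j/(j + 3)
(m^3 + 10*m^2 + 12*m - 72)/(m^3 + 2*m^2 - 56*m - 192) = (m^2 + 4*m - 12)/(m^2 - 4*m - 32)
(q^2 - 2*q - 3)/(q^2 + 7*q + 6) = (q - 3)/(q + 6)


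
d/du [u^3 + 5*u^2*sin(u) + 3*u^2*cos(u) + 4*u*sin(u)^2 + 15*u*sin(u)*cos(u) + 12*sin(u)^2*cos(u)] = -3*u^2*sin(u) + 5*u^2*cos(u) + 3*u^2 + 10*u*sin(u) + 4*u*sin(2*u) + 6*u*cos(u) + 15*u*cos(2*u) - 3*sin(u) + 15*sin(2*u)/2 + 9*sin(3*u) - 2*cos(2*u) + 2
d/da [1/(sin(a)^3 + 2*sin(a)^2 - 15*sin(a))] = (-3*cos(a) - 4/tan(a) + 15*cos(a)/sin(a)^2)/((sin(a) - 3)^2*(sin(a) + 5)^2)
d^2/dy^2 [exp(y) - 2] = exp(y)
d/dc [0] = 0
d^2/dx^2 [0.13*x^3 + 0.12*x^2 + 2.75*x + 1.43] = 0.78*x + 0.24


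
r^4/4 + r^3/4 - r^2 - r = r*(r/4 + 1/2)*(r - 2)*(r + 1)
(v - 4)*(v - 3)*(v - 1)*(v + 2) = v^4 - 6*v^3 + 3*v^2 + 26*v - 24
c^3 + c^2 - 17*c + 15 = (c - 3)*(c - 1)*(c + 5)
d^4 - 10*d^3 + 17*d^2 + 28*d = d*(d - 7)*(d - 4)*(d + 1)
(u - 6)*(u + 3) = u^2 - 3*u - 18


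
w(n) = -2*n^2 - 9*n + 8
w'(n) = -4*n - 9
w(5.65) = -106.70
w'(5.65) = -31.60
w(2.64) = -29.70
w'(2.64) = -19.56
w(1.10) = -4.32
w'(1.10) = -13.40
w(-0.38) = 11.13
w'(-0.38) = -7.48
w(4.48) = -72.46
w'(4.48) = -26.92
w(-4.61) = 6.99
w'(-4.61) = 9.44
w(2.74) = -31.68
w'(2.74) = -19.96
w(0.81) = -0.60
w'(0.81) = -12.24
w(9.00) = -235.00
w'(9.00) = -45.00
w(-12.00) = -172.00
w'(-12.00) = 39.00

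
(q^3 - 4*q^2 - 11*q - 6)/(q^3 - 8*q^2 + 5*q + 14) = (q^2 - 5*q - 6)/(q^2 - 9*q + 14)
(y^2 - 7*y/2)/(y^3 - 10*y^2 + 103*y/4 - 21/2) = 2*y/(2*y^2 - 13*y + 6)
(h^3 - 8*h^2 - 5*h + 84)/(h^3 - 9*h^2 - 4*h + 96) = (h - 7)/(h - 8)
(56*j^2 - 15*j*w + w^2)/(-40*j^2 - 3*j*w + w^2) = (-7*j + w)/(5*j + w)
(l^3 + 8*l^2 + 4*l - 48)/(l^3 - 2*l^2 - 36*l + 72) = (l + 4)/(l - 6)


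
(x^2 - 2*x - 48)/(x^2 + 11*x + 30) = (x - 8)/(x + 5)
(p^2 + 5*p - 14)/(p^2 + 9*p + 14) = (p - 2)/(p + 2)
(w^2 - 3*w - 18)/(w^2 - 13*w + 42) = (w + 3)/(w - 7)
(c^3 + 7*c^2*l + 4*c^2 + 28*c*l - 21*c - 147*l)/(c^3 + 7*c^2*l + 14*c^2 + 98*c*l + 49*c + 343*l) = (c - 3)/(c + 7)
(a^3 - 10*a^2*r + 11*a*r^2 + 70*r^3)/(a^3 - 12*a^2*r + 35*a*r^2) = (a + 2*r)/a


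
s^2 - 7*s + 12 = (s - 4)*(s - 3)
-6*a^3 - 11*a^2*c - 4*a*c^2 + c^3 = (-6*a + c)*(a + c)^2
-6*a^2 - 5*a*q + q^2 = (-6*a + q)*(a + q)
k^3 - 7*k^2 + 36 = (k - 6)*(k - 3)*(k + 2)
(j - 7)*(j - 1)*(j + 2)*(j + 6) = j^4 - 45*j^2 - 40*j + 84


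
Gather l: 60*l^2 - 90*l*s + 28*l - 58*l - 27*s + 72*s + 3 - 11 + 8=60*l^2 + l*(-90*s - 30) + 45*s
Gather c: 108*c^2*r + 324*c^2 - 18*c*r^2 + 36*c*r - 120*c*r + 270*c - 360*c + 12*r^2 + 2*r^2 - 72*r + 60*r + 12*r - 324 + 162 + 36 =c^2*(108*r + 324) + c*(-18*r^2 - 84*r - 90) + 14*r^2 - 126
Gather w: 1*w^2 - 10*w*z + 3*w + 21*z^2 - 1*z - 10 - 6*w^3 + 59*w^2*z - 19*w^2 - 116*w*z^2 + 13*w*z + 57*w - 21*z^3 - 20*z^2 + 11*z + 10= -6*w^3 + w^2*(59*z - 18) + w*(-116*z^2 + 3*z + 60) - 21*z^3 + z^2 + 10*z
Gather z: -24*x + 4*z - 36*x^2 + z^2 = -36*x^2 - 24*x + z^2 + 4*z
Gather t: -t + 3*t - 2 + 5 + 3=2*t + 6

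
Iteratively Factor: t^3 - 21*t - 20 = (t + 4)*(t^2 - 4*t - 5) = (t - 5)*(t + 4)*(t + 1)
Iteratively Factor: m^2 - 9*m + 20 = (m - 5)*(m - 4)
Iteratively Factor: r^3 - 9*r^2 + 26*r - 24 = (r - 3)*(r^2 - 6*r + 8) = (r - 3)*(r - 2)*(r - 4)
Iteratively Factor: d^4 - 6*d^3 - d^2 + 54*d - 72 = (d + 3)*(d^3 - 9*d^2 + 26*d - 24) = (d - 4)*(d + 3)*(d^2 - 5*d + 6) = (d - 4)*(d - 3)*(d + 3)*(d - 2)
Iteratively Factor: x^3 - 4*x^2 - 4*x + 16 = (x + 2)*(x^2 - 6*x + 8) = (x - 2)*(x + 2)*(x - 4)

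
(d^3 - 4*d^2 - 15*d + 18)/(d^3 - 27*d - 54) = (d - 1)/(d + 3)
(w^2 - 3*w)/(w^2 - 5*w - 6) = w*(3 - w)/(-w^2 + 5*w + 6)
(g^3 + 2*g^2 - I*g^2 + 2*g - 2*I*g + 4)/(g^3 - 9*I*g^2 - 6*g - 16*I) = (g + 2)/(g - 8*I)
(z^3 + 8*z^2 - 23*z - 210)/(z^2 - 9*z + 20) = (z^2 + 13*z + 42)/(z - 4)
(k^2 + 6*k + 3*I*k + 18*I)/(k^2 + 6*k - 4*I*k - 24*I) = (k + 3*I)/(k - 4*I)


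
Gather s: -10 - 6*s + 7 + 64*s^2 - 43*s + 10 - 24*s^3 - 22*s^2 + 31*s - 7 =-24*s^3 + 42*s^2 - 18*s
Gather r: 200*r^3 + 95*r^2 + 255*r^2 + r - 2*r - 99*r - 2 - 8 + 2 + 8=200*r^3 + 350*r^2 - 100*r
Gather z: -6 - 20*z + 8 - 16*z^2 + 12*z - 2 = -16*z^2 - 8*z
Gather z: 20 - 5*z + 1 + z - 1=20 - 4*z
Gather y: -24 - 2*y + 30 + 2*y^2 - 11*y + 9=2*y^2 - 13*y + 15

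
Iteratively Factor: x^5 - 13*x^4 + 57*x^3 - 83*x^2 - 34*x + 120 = (x + 1)*(x^4 - 14*x^3 + 71*x^2 - 154*x + 120) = (x - 4)*(x + 1)*(x^3 - 10*x^2 + 31*x - 30) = (x - 5)*(x - 4)*(x + 1)*(x^2 - 5*x + 6) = (x - 5)*(x - 4)*(x - 2)*(x + 1)*(x - 3)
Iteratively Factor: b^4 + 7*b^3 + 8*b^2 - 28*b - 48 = (b - 2)*(b^3 + 9*b^2 + 26*b + 24) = (b - 2)*(b + 2)*(b^2 + 7*b + 12) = (b - 2)*(b + 2)*(b + 3)*(b + 4)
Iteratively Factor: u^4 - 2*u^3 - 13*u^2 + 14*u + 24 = (u + 3)*(u^3 - 5*u^2 + 2*u + 8) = (u - 4)*(u + 3)*(u^2 - u - 2) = (u - 4)*(u - 2)*(u + 3)*(u + 1)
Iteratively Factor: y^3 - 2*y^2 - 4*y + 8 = (y + 2)*(y^2 - 4*y + 4) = (y - 2)*(y + 2)*(y - 2)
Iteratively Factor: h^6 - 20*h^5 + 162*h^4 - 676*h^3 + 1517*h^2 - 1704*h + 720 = (h - 4)*(h^5 - 16*h^4 + 98*h^3 - 284*h^2 + 381*h - 180) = (h - 5)*(h - 4)*(h^4 - 11*h^3 + 43*h^2 - 69*h + 36) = (h - 5)*(h - 4)*(h - 3)*(h^3 - 8*h^2 + 19*h - 12) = (h - 5)*(h - 4)*(h - 3)*(h - 1)*(h^2 - 7*h + 12) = (h - 5)*(h - 4)*(h - 3)^2*(h - 1)*(h - 4)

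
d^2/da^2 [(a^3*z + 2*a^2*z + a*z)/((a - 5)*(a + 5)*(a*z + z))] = 2*(a^3 + 75*a^2 + 75*a + 625)/(a^6 - 75*a^4 + 1875*a^2 - 15625)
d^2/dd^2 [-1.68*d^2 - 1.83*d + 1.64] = -3.36000000000000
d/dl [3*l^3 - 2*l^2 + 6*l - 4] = 9*l^2 - 4*l + 6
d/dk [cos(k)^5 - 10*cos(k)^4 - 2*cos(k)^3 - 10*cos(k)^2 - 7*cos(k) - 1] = (-5*cos(k)^4 + 40*cos(k)^3 + 6*cos(k)^2 + 20*cos(k) + 7)*sin(k)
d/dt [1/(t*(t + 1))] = (-2*t - 1)/(t^2*(t^2 + 2*t + 1))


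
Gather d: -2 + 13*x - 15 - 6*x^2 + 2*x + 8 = -6*x^2 + 15*x - 9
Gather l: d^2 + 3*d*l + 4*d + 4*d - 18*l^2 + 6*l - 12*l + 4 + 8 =d^2 + 8*d - 18*l^2 + l*(3*d - 6) + 12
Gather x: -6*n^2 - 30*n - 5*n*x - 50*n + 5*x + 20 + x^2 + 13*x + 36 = -6*n^2 - 80*n + x^2 + x*(18 - 5*n) + 56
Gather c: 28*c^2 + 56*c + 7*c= 28*c^2 + 63*c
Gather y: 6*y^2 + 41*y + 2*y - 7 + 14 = 6*y^2 + 43*y + 7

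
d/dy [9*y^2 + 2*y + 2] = 18*y + 2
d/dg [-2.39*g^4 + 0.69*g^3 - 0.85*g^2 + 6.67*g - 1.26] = -9.56*g^3 + 2.07*g^2 - 1.7*g + 6.67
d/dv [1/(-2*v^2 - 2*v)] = (v + 1/2)/(v^2*(v + 1)^2)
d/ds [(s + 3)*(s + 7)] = 2*s + 10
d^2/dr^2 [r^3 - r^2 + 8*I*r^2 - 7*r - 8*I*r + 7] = 6*r - 2 + 16*I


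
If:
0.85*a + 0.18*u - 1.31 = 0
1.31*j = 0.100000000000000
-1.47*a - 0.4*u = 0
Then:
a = 6.95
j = 0.08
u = -25.54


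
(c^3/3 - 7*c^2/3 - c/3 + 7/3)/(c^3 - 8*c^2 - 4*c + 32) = (c^3 - 7*c^2 - c + 7)/(3*(c^3 - 8*c^2 - 4*c + 32))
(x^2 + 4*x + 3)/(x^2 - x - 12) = (x + 1)/(x - 4)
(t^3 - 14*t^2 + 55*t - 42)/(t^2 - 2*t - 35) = (t^2 - 7*t + 6)/(t + 5)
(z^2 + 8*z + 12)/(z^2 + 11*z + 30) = (z + 2)/(z + 5)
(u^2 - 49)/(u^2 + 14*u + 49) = (u - 7)/(u + 7)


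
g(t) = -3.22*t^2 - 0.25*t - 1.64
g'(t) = -6.44*t - 0.25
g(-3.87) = -48.90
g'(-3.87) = 24.67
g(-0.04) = -1.64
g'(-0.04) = 0.01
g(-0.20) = -1.72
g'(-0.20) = 1.04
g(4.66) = -72.73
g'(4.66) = -30.26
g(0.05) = -1.66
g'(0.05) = -0.57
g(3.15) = -34.38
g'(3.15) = -20.54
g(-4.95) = -79.30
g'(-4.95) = 31.63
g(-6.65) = -142.37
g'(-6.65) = 42.58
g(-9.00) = -260.21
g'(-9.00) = 57.71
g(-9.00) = -260.21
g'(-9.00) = 57.71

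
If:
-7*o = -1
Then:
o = 1/7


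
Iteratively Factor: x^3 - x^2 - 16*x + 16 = (x - 1)*(x^2 - 16) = (x - 1)*(x + 4)*(x - 4)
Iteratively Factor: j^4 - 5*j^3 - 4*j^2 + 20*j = (j + 2)*(j^3 - 7*j^2 + 10*j) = (j - 5)*(j + 2)*(j^2 - 2*j) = j*(j - 5)*(j + 2)*(j - 2)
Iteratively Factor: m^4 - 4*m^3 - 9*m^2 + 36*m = (m)*(m^3 - 4*m^2 - 9*m + 36) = m*(m - 4)*(m^2 - 9) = m*(m - 4)*(m + 3)*(m - 3)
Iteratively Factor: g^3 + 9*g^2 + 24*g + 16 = (g + 1)*(g^2 + 8*g + 16) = (g + 1)*(g + 4)*(g + 4)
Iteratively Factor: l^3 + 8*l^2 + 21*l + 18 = (l + 3)*(l^2 + 5*l + 6) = (l + 3)^2*(l + 2)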